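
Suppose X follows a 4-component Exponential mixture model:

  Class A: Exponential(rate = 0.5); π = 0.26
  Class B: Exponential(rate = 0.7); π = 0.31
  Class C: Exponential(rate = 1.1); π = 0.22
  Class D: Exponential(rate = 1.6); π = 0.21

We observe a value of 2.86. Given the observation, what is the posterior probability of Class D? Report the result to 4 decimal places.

The responsibility of component k is w_k f_k(x) divided by Σ_j w_j f_j(x).
Component likelihoods at x = 2.86:
  f_A = 0.119654
  f_B = 0.0945454
  f_C = 0.0473263
  f_D = 0.0164736
Multiply by the mixture weights:
  w_A·f_A = 0.26 × 0.119654 = 0.0311102
  w_B·f_B = 0.31 × 0.0945454 = 0.0293091
  w_C·f_C = 0.22 × 0.0473263 = 0.0104118
  w_D·f_D = 0.21 × 0.0164736 = 0.00345946
Marginal: 0.0311102 + 0.0293091 + 0.0104118 + 0.00345946 = 0.0742905
P(Class D | 2.86) ≈ 0.0466

0.0466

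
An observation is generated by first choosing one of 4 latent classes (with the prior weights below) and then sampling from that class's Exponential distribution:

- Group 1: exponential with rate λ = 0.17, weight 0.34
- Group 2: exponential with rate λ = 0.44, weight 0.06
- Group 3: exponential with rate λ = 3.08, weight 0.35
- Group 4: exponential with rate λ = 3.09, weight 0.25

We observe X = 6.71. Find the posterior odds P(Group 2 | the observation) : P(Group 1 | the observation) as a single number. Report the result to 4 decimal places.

0.0746

Only the two components matter; the odds are (P(Z=i) f_i(x)) / (P(Z=j) f_j(x)).
Component likelihoods at x = 6.71:
  L_1 = 0.17·e^(−0.17·6.71) = 0.17·e^(−1.1407) = 0.0543312
  L_2 = 0.44·e^(−0.44·6.71) = 0.44·e^(−2.9524) = 0.0229743
  L_3 = 3.08·e^(−3.08·6.71) = 3.08·e^(−20.6668) = 3.25892e-09
  L_4 = 3.09·e^(−3.09·6.71) = 3.09·e^(−20.7339) = 3.05731e-09
Odds = (0.06/0.34) × (0.0229743/0.0543312) = 0.176471 × 0.422856 ≈ 0.0746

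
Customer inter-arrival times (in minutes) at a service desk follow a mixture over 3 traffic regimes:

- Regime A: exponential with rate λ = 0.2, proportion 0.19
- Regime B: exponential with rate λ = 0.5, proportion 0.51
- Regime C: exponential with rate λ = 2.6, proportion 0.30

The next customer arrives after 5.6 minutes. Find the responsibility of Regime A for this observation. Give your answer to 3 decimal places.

Apply Bayes' rule: the posterior for each component is proportional to its prior times its likelihood at x.
Evaluate each component's likelihood at the observed value:
  L_A = 0.2·e^(−0.2·5.6) = 0.2·e^(−1.1200) = 0.065256
  L_B = 0.5·e^(−0.5·5.6) = 0.5·e^(−2.8000) = 0.030405
  L_C = 2.6·e^(−2.6·5.6) = 2.6·e^(−14.5600) = 1.23494e-06
Weight by the priors:
  π_A·L_A = 0.19 × 0.065256 = 0.0123986
  π_B·L_B = 0.51 × 0.030405 = 0.0155066
  π_C·L_C = 0.30 × 1.23494e-06 = 3.70482e-07
Sum: 0.0123986 + 0.0155066 + 3.70482e-07 = 0.0279056
Responsibility of Regime A: 0.0123986 / 0.0279056 ≈ 0.444

0.444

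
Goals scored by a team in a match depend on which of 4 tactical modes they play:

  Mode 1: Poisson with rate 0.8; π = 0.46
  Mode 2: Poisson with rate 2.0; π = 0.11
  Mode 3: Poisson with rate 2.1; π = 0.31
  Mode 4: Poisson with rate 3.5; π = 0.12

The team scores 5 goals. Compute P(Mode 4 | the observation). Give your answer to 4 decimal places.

0.4761

Posterior ∝ prior × likelihood, so P(k | x) ∝ π_k f_k(x); normalise over all components.
Component likelihoods at x = 5 goals:
  f_1 = e^(−0.8)·0.8^5/5! = 0.00122697
  f_2 = e^(−2.0)·2.0^5/5! = 0.0360894
  f_3 = e^(−2.1)·2.1^5/5! = 0.041677
  f_4 = e^(−3.5)·3.5^5/5! = 0.132169
Unnormalised posteriors:
  π_1·f_1 = 0.46 × 0.00122697 = 0.000564405
  π_2·f_2 = 0.11 × 0.0360894 = 0.00396983
  π_3·f_3 = 0.31 × 0.041677 = 0.0129199
  π_4·f_4 = 0.12 × 0.132169 = 0.0158602
Denominator: 0.000564405 + 0.00396983 + 0.0129199 + 0.0158602 = 0.0333144
Responsibility of Mode 4: 0.0158602 / 0.0333144 ≈ 0.4761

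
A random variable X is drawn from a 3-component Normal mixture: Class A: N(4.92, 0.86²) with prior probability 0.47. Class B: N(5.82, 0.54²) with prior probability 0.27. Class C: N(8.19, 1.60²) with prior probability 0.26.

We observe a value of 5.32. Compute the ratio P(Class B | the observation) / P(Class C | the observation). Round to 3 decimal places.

10.014

Since P(k|x) ∝ π_k f_k(x), the posterior odds are π_i f_i(x) / (π_j f_j(x)).
Evaluate each component's likelihood at the observed value:
  p_A = 0.416328
  p_B = 0.481224
  p_C = 0.0499011
Odds = (0.27/0.26) × (0.481224/0.0499011) = 1.03846 × 9.64356 ≈ 10.014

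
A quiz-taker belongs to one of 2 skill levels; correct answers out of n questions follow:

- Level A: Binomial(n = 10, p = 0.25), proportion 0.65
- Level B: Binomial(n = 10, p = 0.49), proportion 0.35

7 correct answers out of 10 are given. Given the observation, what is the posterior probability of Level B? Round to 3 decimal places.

0.950

Apply Bayes' rule: the posterior for each component is proportional to its prior times its likelihood at x.
Evaluate each component's likelihood at the observed value:
  p_A = 0.0030899
  p_B = 0.10796
Unnormalised posteriors:
  w_A·p_A = 0.65 × 0.0030899 = 0.00200844
  w_B·p_B = 0.35 × 0.10796 = 0.0377861
Sum: 0.00200844 + 0.0377861 = 0.0397946
P(Level B | 7 correct answers out of 10) ≈ 0.950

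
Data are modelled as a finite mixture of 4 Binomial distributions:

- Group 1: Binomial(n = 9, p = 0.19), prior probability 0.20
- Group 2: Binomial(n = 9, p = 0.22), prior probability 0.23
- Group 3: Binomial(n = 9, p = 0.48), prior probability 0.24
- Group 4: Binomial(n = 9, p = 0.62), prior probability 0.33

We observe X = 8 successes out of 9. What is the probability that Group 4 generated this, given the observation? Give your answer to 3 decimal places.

0.886

By Bayes' theorem, P(k | x) = w_k f_k(x) / Σ_j w_j f_j(x).
Evaluate each component's likelihood at the observed value:
  L_1 = C(9,8)·0.19^8·0.81^1 = 9·1.69836e-06·0.81 = 1.2381e-05
  L_2 = C(9,8)·0.22^8·0.78^1 = 9·5.48759e-06·0.78 = 3.85229e-05
  L_3 = C(9,8)·0.48^8·0.52^1 = 9·0.00281793·0.52 = 0.0131879
  L_4 = C(9,8)·0.62^8·0.38^1 = 9·0.021834·0.38 = 0.0746723
Prior × likelihood for each component:
  w_1·L_1 = 0.20 × 1.2381e-05 = 2.4762e-06
  w_2·L_2 = 0.23 × 3.85229e-05 = 8.86026e-06
  w_3·L_3 = 0.24 × 0.0131879 = 0.0031651
  w_4·L_4 = 0.33 × 0.0746723 = 0.0246419
Sum: 2.4762e-06 + 8.86026e-06 + 0.0031651 + 0.0246419 = 0.0278183
P(Group 4 | data) = 0.0246419 / 0.0278183 ≈ 0.886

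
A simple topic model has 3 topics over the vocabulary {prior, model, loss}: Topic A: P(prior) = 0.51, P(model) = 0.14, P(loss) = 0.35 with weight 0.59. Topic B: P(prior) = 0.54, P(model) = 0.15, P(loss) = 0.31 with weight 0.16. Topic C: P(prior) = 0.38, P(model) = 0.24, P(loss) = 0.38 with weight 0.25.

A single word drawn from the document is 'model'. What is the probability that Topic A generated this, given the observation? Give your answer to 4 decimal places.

0.4958

Posterior ∝ prior × likelihood, so P(k | x) ∝ P(Z=k) f_k(x); normalise over all components.
Categorical probabilities:
  L_A = 0.14
  L_B = 0.15
  L_C = 0.24
Multiply by the mixture weights:
  P(Z=A)·L_A = 0.59 × 0.14 = 0.0826
  P(Z=B)·L_B = 0.16 × 0.15 = 0.024
  P(Z=C)·L_C = 0.25 × 0.24 = 0.06
Normaliser: 0.0826 + 0.024 + 0.06 = 0.1666
So the posterior for Topic A is 0.0826 / 0.1666 ≈ 0.4958.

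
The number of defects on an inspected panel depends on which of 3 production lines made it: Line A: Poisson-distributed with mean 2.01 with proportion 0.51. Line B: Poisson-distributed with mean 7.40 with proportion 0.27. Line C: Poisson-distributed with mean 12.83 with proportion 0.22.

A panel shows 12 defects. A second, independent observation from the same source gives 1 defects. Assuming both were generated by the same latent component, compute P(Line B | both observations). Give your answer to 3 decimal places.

The responsibility of component k is π_k f_k(x) divided by Σ_j π_j f_j(x).
Since both observations come from the same component, the likelihood for component k is f_k(x₁)·f_k(x₂).
  p_A = [e^(−2.01)·2.01^12/12! = 1.21642e-06] × [0.269317] = 3.27603e-07
  p_B = [e^(−7.40)·7.40^12/12! = 0.0344084] × [0.00452327] = 0.000155639
  p_C = [e^(−12.83)·12.83^12/12! = 0.111272] × [3.43739e-05] = 3.82484e-06
Unnormalised posteriors:
  π_A·p_A = 0.51 × 3.27603e-07 = 1.67078e-07
  π_B·p_B = 0.27 × 0.000155639 = 4.20224e-05
  π_C·p_C = 0.22 × 3.82484e-06 = 8.41465e-07
Denominator: 1.67078e-07 + 4.20224e-05 + 8.41465e-07 = 4.30309e-05
P(Line B | x₁, x₂) = 4.20224e-05 / 4.30309e-05 ≈ 0.977

0.977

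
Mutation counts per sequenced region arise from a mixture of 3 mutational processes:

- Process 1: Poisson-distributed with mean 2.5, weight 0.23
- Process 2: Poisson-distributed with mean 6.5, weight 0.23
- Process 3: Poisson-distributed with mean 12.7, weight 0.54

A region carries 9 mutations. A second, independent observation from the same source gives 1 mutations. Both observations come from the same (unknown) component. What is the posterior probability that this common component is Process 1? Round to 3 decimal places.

0.173

Posterior ∝ prior × likelihood, so P(k | x) ∝ π_k f_k(x); normalise over all components.
Since both observations come from the same component, the likelihood for component k is f_k(x₁)·f_k(x₂).
  L_1 = [e^(−2.5)·2.5^9/9! = 0.000862901] × [0.205212] = 0.000177078
  L_2 = [e^(−6.5)·6.5^9/9! = 0.085811] × [0.00977235] = 0.000838576
  L_3 = [e^(−12.7)·12.7^9/9! = 0.0722654] × [3.87493e-05] = 2.80023e-06
Unnormalised posteriors:
  π_1·L_1 = 0.23 × 0.000177078 = 4.07279e-05
  π_2·L_2 = 0.23 × 0.000838576 = 0.000192872
  π_3·L_3 = 0.54 × 2.80023e-06 = 1.51213e-06
Sum: 4.07279e-05 + 0.000192872 + 1.51213e-06 = 0.000235112
Responsibility of Process 1: 4.07279e-05 / 0.000235112 ≈ 0.173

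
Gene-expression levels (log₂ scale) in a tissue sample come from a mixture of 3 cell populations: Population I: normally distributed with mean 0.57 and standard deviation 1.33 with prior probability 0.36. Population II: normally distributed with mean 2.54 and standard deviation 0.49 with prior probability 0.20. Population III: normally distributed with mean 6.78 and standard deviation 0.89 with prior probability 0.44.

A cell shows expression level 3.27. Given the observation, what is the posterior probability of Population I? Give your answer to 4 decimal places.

P(component k | x) = π_k·f_k(x) / marginal(x), where marginal(x) = Σ_j π_j·f_j(x).
Normal densities:
  L_I = (1/(1.33·√(2π)))·exp(−(3.27−0.57)²/(2·1.33²)) = 0.299957·exp(-2.06060) = 0.0382076
  L_II = (1/(0.49·√(2π)))·exp(−(3.27−2.54)²/(2·0.49²)) = 0.814168·exp(-1.10975) = 0.268385
  L_III = (1/(0.89·√(2π)))·exp(−(3.27−6.78)²/(2·0.89²)) = 0.448250·exp(-7.77686) = 0.000187963
Multiply by the mixture weights:
  π_I·L_I = 0.36 × 0.0382076 = 0.0137547
  π_II·L_II = 0.20 × 0.268385 = 0.0536769
  π_III·L_III = 0.44 × 0.000187963 = 8.27039e-05
Normaliser: 0.0137547 + 0.0536769 + 8.27039e-05 = 0.0675144
So the posterior for Population I is 0.0137547 / 0.0675144 ≈ 0.2037.

0.2037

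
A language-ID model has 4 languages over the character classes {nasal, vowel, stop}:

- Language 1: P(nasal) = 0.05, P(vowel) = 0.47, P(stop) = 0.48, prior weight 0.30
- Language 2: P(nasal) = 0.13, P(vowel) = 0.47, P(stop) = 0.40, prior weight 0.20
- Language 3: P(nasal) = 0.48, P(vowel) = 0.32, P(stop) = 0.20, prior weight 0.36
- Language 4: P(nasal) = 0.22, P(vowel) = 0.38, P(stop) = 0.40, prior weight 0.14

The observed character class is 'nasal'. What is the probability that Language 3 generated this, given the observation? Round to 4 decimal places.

0.7065

The responsibility of component k is π_k f_k(x) divided by Σ_j π_j f_j(x).
Evaluate each component's likelihood at the observed value:
  p_1 = 0.05
  p_2 = 0.13
  p_3 = 0.48
  p_4 = 0.22
Multiply by the mixture weights:
  π_1·p_1 = 0.30 × 0.05 = 0.015
  π_2·p_2 = 0.20 × 0.13 = 0.026
  π_3·p_3 = 0.36 × 0.48 = 0.1728
  π_4·p_4 = 0.14 × 0.22 = 0.0308
Marginal: 0.015 + 0.026 + 0.1728 + 0.0308 = 0.2446
P(Language 3 | x) ≈ 0.7065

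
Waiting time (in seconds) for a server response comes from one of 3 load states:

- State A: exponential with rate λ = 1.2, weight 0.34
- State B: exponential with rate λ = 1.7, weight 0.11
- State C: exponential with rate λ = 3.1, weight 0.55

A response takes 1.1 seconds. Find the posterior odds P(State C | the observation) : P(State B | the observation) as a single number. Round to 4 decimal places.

Since P(k|x) ∝ π_k f_k(x), the posterior odds are π_i f_i(x) / (π_j f_j(x)).
Exponential densities:
  p_A = 0.320562
  p_B = 0.26201
  p_C = 0.102428
Posterior odds = (π_C·p_C) / (π_B·p_B) = (0.55·0.102428) / (0.11·0.26201) = 0.0563352 / 0.0288211 ≈ 1.9547

1.9547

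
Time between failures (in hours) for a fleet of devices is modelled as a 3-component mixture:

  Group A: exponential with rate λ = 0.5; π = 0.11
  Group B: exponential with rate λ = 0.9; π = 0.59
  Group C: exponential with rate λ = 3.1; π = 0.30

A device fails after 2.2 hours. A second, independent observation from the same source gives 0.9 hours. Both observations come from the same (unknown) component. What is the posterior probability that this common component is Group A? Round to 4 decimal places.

0.1650

By Bayes' theorem, P(k | x) = w_k f_k(x) / Σ_j w_j f_j(x).
Since both observations come from the same component, the likelihood for component k is f_k(x₁)·f_k(x₂).
  L_A = [0.5·e^(−0.5·2.2) = 0.5·e^(−1.1000) = 0.166436] × [0.318814] = 0.053062
  L_B = [0.9·e^(−0.9·2.2) = 0.9·e^(−1.9800) = 0.124262] × [0.400372] = 0.0497512
  L_C = [3.1·e^(−3.1·2.2) = 3.1·e^(−6.8200) = 0.00338433] × [0.190406] = 0.000644397
Multiply by the mixture weights:
  w_A·L_A = 0.11 × 0.053062 = 0.00583682
  w_B·L_B = 0.59 × 0.0497512 = 0.0293532
  w_C·L_C = 0.30 × 0.000644397 = 0.000193319
Denominator: 0.00583682 + 0.0293532 + 0.000193319 = 0.0353833
Responsibility of Group A: 0.00583682 / 0.0353833 ≈ 0.1650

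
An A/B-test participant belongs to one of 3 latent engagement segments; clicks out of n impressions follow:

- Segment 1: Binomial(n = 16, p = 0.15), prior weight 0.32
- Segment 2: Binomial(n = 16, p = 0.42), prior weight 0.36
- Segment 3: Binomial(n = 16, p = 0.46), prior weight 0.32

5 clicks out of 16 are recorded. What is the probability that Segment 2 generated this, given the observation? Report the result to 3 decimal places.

0.504

P(component k | x) = π_k·f_k(x) / marginal(x), where marginal(x) = Σ_j π_j·f_j(x).
Evaluate each component's likelihood at the observed value:
  f_1 = C(16,5)·0.15^5·0.85^11 = 4368·7.59375e-05·0.167343 = 0.0555069
  f_2 = C(16,5)·0.42^5·0.58^11 = 4368·0.0130691·0.00249866 = 0.142639
  f_3 = C(16,5)·0.46^5·0.54^11 = 4368·0.0205963·0.0011385 = 0.102424
Weight by the priors:
  π_1·f_1 = 0.32 × 0.0555069 = 0.0177622
  π_2·f_2 = 0.36 × 0.142639 = 0.0513499
  π_3·f_3 = 0.32 × 0.102424 = 0.0327758
Marginal: 0.0177622 + 0.0513499 + 0.0327758 = 0.101888
Responsibility of Segment 2: 0.0513499 / 0.101888 ≈ 0.504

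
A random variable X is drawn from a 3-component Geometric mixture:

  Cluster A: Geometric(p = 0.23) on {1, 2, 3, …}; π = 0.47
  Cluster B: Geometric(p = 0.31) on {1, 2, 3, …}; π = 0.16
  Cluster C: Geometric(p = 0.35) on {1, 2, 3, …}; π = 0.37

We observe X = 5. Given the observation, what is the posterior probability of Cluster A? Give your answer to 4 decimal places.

Apply Bayes' rule: the posterior for each component is proportional to its prior times its likelihood at x.
Evaluate each component's likelihood at the observed value:
  p_A = 0.23·(1−0.23)^4 = 0.23·0.35153 = 0.080852
  p_B = 0.31·(1−0.31)^4 = 0.31·0.226671 = 0.0702681
  p_C = 0.35·(1−0.35)^4 = 0.35·0.178506 = 0.0624772
Unnormalised posteriors:
  π_A·p_A = 0.47 × 0.080852 = 0.0380004
  π_B·p_B = 0.16 × 0.0702681 = 0.0112429
  π_C·p_C = 0.37 × 0.0624772 = 0.0231166
Sum: 0.0380004 + 0.0112429 + 0.0231166 = 0.0723599
P(Cluster A | 5) ≈ 0.5252

0.5252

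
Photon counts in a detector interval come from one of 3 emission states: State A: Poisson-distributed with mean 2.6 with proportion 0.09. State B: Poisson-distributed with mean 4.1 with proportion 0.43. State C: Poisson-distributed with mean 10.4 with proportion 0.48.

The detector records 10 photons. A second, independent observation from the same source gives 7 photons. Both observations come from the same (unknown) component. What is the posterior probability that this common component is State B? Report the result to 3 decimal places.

Posterior ∝ prior × likelihood, so P(k | x) ∝ P(Z=k) f_k(x); normalise over all components.
Since both observations come from the same component, the likelihood for component k is f_k(x₁)·f_k(x₂).
  f_A = [0.000288938] × [0.0118363] = 3.41997e-06
  f_B = [0.00613011] × [0.0640397] = 0.00039257
  f_C = [0.124139] × [0.0794585] = 0.00986388
Multiply by the mixture weights:
  P(Z=A)·f_A = 0.09 × 3.41997e-06 = 3.07797e-07
  P(Z=B)·f_B = 0.43 × 0.00039257 = 0.000168805
  P(Z=C)·f_C = 0.48 × 0.00986388 = 0.00473466
Denominator: 3.07797e-07 + 0.000168805 + 0.00473466 = 0.00490378
So the posterior for State B is 0.000168805 / 0.00490378 ≈ 0.034.

0.034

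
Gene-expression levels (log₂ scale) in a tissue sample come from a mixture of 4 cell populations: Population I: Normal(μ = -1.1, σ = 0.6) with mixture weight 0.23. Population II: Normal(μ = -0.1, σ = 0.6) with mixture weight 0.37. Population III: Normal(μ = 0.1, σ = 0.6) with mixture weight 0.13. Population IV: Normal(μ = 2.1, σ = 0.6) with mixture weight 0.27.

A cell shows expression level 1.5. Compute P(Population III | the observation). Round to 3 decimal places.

0.047

P(component k | x) = P(Z=k)·f_k(x) / marginal(x), where marginal(x) = Σ_j P(Z=j)·f_j(x).
Normal densities:
  L_I = (1/(0.6·√(2π)))·exp(−(1.5−-1.1)²/(2·0.6²)) = 0.664904·exp(-9.38889) = 5.56181e-05
  L_II = (1/(0.6·√(2π)))·exp(−(1.5−-0.1)²/(2·0.6²)) = 0.664904·exp(-3.55556) = 0.0189933
  L_III = (1/(0.6·√(2π)))·exp(−(1.5−0.1)²/(2·0.6²)) = 0.664904·exp(-2.72222) = 0.0437031
  L_IV = (1/(0.6·√(2π)))·exp(−(1.5−2.1)²/(2·0.6²)) = 0.664904·exp(-0.50000) = 0.403285
Weight by the priors:
  P(Z=I)·L_I = 0.23 × 5.56181e-05 = 1.27922e-05
  P(Z=II)·L_II = 0.37 × 0.0189933 = 0.00702752
  P(Z=III)·L_III = 0.13 × 0.0437031 = 0.00568141
  P(Z=IV)·L_IV = 0.27 × 0.403285 = 0.108887
Sum: 1.27922e-05 + 0.00702752 + 0.00568141 + 0.108887 = 0.121609
P(Population III | data) = 0.00568141 / 0.121609 ≈ 0.047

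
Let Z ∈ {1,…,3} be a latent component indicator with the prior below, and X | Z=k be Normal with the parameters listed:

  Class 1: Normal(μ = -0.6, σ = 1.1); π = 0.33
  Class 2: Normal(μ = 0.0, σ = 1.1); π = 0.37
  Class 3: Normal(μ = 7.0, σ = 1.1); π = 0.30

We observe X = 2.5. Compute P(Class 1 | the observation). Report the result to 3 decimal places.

0.182

P(component k | x) = P(Z=k)·f_k(x) / marginal(x), where marginal(x) = Σ_j P(Z=j)·f_j(x).
Component likelihoods at x = 2.5:
  p_1 = 0.00683757
  p_2 = 0.0274087
  p_3 = 8.42251e-05
Weight by the priors:
  P(Z=1)·p_1 = 0.33 × 0.00683757 = 0.0022564
  P(Z=2)·p_2 = 0.37 × 0.0274087 = 0.0101412
  P(Z=3)·p_3 = 0.30 × 8.42251e-05 = 2.52675e-05
Sum: 0.0022564 + 0.0101412 + 2.52675e-05 = 0.0124229
Responsibility of Class 1: 0.0022564 / 0.0124229 ≈ 0.182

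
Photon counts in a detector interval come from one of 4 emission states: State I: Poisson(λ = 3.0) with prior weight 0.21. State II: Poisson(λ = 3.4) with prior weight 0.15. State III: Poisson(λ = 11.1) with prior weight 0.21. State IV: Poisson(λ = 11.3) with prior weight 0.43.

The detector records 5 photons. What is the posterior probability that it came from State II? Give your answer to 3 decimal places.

Apply Bayes' rule: the posterior for each component is proportional to its prior times its likelihood at x.
Evaluate each component's likelihood at the observed value:
  L_I = e^(−3.0)·3.0^5/5! = 0.100819
  L_II = e^(−3.4)·3.4^5/5! = 0.126361
  L_III = e^(−11.1)·11.1^5/5! = 0.021221
  L_IV = e^(−11.3)·11.3^5/5! = 0.0189969
Unnormalised posteriors:
  P(Z=I)·L_I = 0.21 × 0.100819 = 0.021172
  P(Z=II)·L_II = 0.15 × 0.126361 = 0.0189541
  P(Z=III)·L_III = 0.21 × 0.021221 = 0.0044564
  P(Z=IV)·L_IV = 0.43 × 0.0189969 = 0.00816868
Evidence: 0.021172 + 0.0189541 + 0.0044564 + 0.00816868 = 0.0527511
So the posterior for State II is 0.0189541 / 0.0527511 ≈ 0.359.

0.359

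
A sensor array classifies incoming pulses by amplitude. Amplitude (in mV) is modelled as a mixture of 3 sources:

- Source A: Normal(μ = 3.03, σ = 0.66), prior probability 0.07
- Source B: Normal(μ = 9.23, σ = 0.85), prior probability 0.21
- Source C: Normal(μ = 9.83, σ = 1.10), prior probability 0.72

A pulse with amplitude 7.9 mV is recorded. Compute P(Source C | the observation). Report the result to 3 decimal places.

0.659

Apply Bayes' rule: the posterior for each component is proportional to its prior times its likelihood at x.
Evaluate each component's likelihood at the observed value:
  p_A = (1/(0.66·√(2π)))·exp(−(7.9−3.03)²/(2·0.66²)) = 0.604458·exp(-27.22326) = 9.08775e-13
  p_B = (1/(0.85·√(2π)))·exp(−(7.9−9.23)²/(2·0.85²)) = 0.469344·exp(-1.22415) = 0.13799
  p_C = (1/(1.10·√(2π)))·exp(−(7.9−9.83)²/(2·1.10²)) = 0.362675·exp(-1.53921) = 0.0778117
Unnormalised posteriors:
  π_A·p_A = 0.07 × 9.08775e-13 = 6.36143e-14
  π_B·p_B = 0.21 × 0.13799 = 0.028978
  π_C·p_C = 0.72 × 0.0778117 = 0.0560244
Denominator: 6.36143e-14 + 0.028978 + 0.0560244 = 0.0850024
Responsibility of Source C: 0.0560244 / 0.0850024 ≈ 0.659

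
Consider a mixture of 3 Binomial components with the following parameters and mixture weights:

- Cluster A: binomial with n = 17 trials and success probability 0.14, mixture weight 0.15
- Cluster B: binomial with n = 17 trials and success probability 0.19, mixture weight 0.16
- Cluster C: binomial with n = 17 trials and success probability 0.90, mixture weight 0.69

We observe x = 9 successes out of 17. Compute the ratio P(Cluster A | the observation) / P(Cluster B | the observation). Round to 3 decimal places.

Posterior odds = (π_i f_i(x)) / (π_j f_j(x)); the normalising sum cancels.
Component likelihoods at x = 9 successes out of 17:
  L_A = 0.000150288
  L_B = 0.00145361
  L_C = 9.41819e-05
Odds = (0.15/0.16) × (0.000150288/0.00145361) = 0.9375 × 0.10339 ≈ 0.097

0.097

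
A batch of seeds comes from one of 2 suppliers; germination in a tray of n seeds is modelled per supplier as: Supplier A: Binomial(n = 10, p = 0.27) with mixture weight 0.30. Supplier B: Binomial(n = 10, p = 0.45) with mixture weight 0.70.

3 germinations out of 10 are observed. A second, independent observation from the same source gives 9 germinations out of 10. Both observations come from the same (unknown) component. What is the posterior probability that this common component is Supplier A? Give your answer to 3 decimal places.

0.009

Apply Bayes' rule: the posterior for each component is proportional to its prior times its likelihood at x.
Since both observations come from the same component, the likelihood for component k is f_k(x₁)·f_k(x₂).
  p_A = [0.260935] × [5.56669e-05] = 1.45254e-05
  p_B = [0.166478] × [0.00416174] = 0.00069284
Unnormalised posteriors:
  w_A·p_A = 0.30 × 1.45254e-05 = 4.35763e-06
  w_B·p_B = 0.70 × 0.00069284 = 0.000484988
Normaliser: 4.35763e-06 + 0.000484988 = 0.000489346
P(Supplier A | x₁, x₂) ≈ 0.009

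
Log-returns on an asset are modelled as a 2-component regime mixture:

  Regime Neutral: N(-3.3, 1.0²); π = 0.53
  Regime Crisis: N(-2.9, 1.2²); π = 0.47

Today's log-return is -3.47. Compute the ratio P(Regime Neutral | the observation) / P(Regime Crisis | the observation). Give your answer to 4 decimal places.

Only the two components matter; the odds are (π_i f_i(x)) / (π_j f_j(x)).
Evaluate each component's likelihood at the observed value:
  p_Neutral = 0.393219
  p_Crisis = 0.296985
0.208406 / 0.139583 ≈ 1.4931

1.4931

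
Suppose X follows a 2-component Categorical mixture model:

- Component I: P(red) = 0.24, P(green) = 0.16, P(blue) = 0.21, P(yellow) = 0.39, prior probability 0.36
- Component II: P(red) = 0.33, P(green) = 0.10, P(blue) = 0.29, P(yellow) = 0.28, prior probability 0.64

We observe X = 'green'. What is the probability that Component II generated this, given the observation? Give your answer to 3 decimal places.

Posterior ∝ prior × likelihood, so P(k | x) ∝ π_k f_k(x); normalise over all components.
Evaluate each component's likelihood at the observed value:
  L_I = P(green | comp) = 0.16
  L_II = P(green | comp) = 0.10
Prior × likelihood for each component:
  π_I·L_I = 0.36 × 0.16 = 0.0576
  π_II·L_II = 0.64 × 0.1 = 0.064
Denominator: 0.0576 + 0.064 = 0.1216
Responsibility of Component II: 0.064 / 0.1216 ≈ 0.526

0.526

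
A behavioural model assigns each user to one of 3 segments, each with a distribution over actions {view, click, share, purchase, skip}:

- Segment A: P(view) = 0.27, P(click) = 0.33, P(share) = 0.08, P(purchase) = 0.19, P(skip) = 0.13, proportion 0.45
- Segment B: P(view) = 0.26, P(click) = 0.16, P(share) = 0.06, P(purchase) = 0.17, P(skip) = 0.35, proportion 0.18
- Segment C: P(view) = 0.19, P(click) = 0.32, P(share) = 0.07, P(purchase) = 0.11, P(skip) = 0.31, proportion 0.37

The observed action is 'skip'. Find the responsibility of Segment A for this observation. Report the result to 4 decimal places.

By Bayes' theorem, P(k | x) = w_k f_k(x) / Σ_j w_j f_j(x).
Categorical probabilities:
  p_A = 0.13
  p_B = 0.35
  p_C = 0.31
Unnormalised posteriors:
  w_A·p_A = 0.45 × 0.13 = 0.0585
  w_B·p_B = 0.18 × 0.35 = 0.063
  w_C·p_C = 0.37 × 0.31 = 0.1147
Evidence: 0.0585 + 0.063 + 0.1147 = 0.2362
P(Segment A | 'skip') ≈ 0.2477

0.2477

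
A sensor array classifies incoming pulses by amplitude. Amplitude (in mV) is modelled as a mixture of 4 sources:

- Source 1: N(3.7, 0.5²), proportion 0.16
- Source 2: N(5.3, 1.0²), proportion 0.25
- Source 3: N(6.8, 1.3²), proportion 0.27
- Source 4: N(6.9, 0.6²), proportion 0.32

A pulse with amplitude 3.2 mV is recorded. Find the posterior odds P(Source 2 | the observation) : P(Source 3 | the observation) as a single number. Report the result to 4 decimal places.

6.1394

Posterior odds = (w_i f_i(x)) / (w_j f_j(x)); the normalising sum cancels.
Component likelihoods at x = 3.2 mV:
  p_1 = 0.483941
  p_2 = 0.0439836
  p_3 = 0.0066335
  p_4 = 3.67394e-09
0.0109959 / 0.00179105 ≈ 6.1394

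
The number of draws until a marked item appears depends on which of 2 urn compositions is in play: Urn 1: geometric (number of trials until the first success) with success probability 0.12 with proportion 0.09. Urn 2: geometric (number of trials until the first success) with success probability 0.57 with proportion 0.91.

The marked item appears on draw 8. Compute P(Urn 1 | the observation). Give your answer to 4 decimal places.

Apply Bayes' rule: the posterior for each component is proportional to its prior times its likelihood at x.
Evaluate each component's likelihood at the observed value:
  p_1 = 0.0490411
  p_2 = 0.00154937
Unnormalised posteriors:
  P(Z=1)·p_1 = 0.09 × 0.0490411 = 0.0044137
  P(Z=2)·p_2 = 0.91 × 0.00154937 = 0.00140992
Normaliser: 0.0044137 + 0.00140992 = 0.00582362
P(Urn 1 | x) = 0.0044137 / 0.00582362 ≈ 0.7579

0.7579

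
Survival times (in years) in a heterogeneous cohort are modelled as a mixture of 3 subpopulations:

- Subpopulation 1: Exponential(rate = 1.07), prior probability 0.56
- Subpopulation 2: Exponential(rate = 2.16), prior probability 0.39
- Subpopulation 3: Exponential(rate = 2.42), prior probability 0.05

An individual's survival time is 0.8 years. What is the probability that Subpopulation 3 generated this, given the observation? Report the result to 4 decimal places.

0.0414

By Bayes' theorem, P(k | x) = w_k f_k(x) / Σ_j w_j f_j(x).
Evaluate each component's likelihood at the observed value:
  p_1 = 0.454598
  p_2 = 0.383701
  p_3 = 0.349157
Prior × likelihood for each component:
  w_1·p_1 = 0.56 × 0.454598 = 0.254575
  w_2·p_2 = 0.39 × 0.383701 = 0.149643
  w_3·p_3 = 0.05 × 0.349157 = 0.0174579
Sum: 0.254575 + 0.149643 + 0.0174579 = 0.421676
P(Subpopulation 3 | data) = 0.0174579 / 0.421676 ≈ 0.0414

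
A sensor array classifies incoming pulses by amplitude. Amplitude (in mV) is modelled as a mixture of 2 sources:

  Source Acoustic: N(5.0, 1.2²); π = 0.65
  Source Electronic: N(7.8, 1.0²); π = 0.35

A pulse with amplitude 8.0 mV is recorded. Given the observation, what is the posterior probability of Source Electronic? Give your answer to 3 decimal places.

0.935

Posterior ∝ prior × likelihood, so P(k | x) ∝ π_k f_k(x); normalise over all components.
Component likelihoods at x = 8.0 mV:
  p_Acoustic = (1/(1.2·√(2π)))·exp(−(8.0−5.0)²/(2·1.2²)) = 0.332452·exp(-3.12500) = 0.0146069
  p_Electronic = (1/(1.0·√(2π)))·exp(−(8.0−7.8)²/(2·1.0²)) = 0.398942·exp(-0.02000) = 0.391043
Multiply by the mixture weights:
  π_Acoustic·p_Acoustic = 0.65 × 0.0146069 = 0.0094945
  π_Electronic·p_Electronic = 0.35 × 0.391043 = 0.136865
Sum: 0.0094945 + 0.136865 = 0.146359
So the posterior for Source Electronic is 0.136865 / 0.146359 ≈ 0.935.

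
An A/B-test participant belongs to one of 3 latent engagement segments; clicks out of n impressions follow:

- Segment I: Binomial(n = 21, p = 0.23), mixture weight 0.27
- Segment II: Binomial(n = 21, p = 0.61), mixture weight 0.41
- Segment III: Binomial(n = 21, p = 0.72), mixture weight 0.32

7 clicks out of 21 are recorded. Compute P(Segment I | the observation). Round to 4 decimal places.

0.9050

By Bayes' theorem, P(k | x) = π_k f_k(x) / Σ_j π_j f_j(x).
Evaluate each component's likelihood at the observed value:
  f_I = C(21,7)·0.23^7·0.77^14 = 116280·3.40483e-05·0.0257555 = 0.101969
  f_II = C(21,7)·0.61^7·0.39^14 = 116280·0.0314274·1.88323e-06 = 0.00688206
  f_III = C(21,7)·0.72^7·0.28^14 = 116280·0.100306·1.82059e-08 = 0.000212346
Unnormalised posteriors:
  π_I·f_I = 0.27 × 0.101969 = 0.0275317
  π_II·f_II = 0.41 × 0.00688206 = 0.00282164
  π_III·f_III = 0.32 × 0.000212346 = 6.79509e-05
Sum: 0.0275317 + 0.00282164 + 6.79509e-05 = 0.0304213
P(Segment I | 7 clicks out of 21) = 0.0275317 / 0.0304213 ≈ 0.9050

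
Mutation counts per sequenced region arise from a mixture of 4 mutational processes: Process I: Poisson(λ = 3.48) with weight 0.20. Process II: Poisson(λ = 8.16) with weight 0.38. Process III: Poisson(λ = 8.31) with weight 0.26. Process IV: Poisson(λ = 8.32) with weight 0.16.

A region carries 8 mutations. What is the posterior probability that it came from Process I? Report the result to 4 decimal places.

Apply Bayes' rule: the posterior for each component is proportional to its prior times its likelihood at x.
Evaluate each component's likelihood at the observed value:
  L_I = 0.016435
  L_II = 0.139366
  L_III = 0.138772
  L_IV = 0.138719
Prior × likelihood for each component:
  π_I·L_I = 0.20 × 0.016435 = 0.00328699
  π_II·L_II = 0.38 × 0.139366 = 0.0529592
  π_III·L_III = 0.26 × 0.138772 = 0.0360806
  π_IV·L_IV = 0.16 × 0.138719 = 0.022195
Denominator: 0.00328699 + 0.0529592 + 0.0360806 + 0.022195 = 0.114522
Responsibility of Process I: 0.00328699 / 0.114522 ≈ 0.0287

0.0287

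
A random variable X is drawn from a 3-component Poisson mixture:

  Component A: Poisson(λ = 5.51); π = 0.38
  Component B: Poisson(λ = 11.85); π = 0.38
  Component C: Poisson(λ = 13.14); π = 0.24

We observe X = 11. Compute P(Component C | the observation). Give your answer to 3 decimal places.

By Bayes' theorem, P(k | x) = w_k f_k(x) / Σ_j w_j f_j(x).
Component likelihoods at x = 11:
  L_A = e^(−5.51)·5.51^11/11! = 0.0144062
  L_B = e^(−11.85)·11.85^11/11! = 0.115706
  L_C = e^(−13.14)·13.14^11/11! = 0.0992576
Weight by the priors:
  w_A·L_A = 0.38 × 0.0144062 = 0.00547435
  w_B·L_B = 0.38 × 0.115706 = 0.0439683
  w_C·L_C = 0.24 × 0.0992576 = 0.0238218
Denominator: 0.00547435 + 0.0439683 + 0.0238218 = 0.0732645
Responsibility of Component C: 0.0238218 / 0.0732645 ≈ 0.325

0.325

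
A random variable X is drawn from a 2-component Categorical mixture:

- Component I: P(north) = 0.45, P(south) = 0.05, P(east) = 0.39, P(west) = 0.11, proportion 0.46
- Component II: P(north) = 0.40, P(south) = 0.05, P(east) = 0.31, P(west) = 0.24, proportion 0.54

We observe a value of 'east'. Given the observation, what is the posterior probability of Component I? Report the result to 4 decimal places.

0.5173

The responsibility of component k is P(Z=k) f_k(x) divided by Σ_j P(Z=j) f_j(x).
Evaluate each component's likelihood at the observed value:
  L_I = P(east | comp) = 0.39
  L_II = P(east | comp) = 0.31
Multiply by the mixture weights:
  P(Z=I)·L_I = 0.46 × 0.39 = 0.1794
  P(Z=II)·L_II = 0.54 × 0.31 = 0.1674
Marginal: 0.1794 + 0.1674 = 0.3468
So the posterior for Component I is 0.1794 / 0.3468 ≈ 0.5173.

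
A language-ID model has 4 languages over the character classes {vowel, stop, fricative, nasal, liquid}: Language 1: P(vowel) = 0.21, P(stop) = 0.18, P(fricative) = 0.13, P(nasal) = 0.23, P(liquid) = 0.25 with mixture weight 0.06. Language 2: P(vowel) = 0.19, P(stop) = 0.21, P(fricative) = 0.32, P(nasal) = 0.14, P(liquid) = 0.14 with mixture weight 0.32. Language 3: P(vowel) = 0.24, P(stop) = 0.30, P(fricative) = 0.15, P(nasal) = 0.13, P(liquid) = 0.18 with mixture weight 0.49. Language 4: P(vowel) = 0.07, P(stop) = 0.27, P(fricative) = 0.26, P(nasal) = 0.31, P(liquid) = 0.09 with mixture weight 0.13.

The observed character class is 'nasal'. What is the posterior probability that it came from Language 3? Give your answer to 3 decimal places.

Apply Bayes' rule: the posterior for each component is proportional to its prior times its likelihood at x.
Evaluate each component's likelihood at the observed value:
  f_1 = 0.23
  f_2 = 0.14
  f_3 = 0.13
  f_4 = 0.31
Unnormalised posteriors:
  w_1·f_1 = 0.06 × 0.23 = 0.0138
  w_2·f_2 = 0.32 × 0.14 = 0.0448
  w_3·f_3 = 0.49 × 0.13 = 0.0637
  w_4·f_4 = 0.13 × 0.31 = 0.0403
Marginal: 0.0138 + 0.0448 + 0.0637 + 0.0403 = 0.1626
Responsibility of Language 3: 0.0637 / 0.1626 ≈ 0.392

0.392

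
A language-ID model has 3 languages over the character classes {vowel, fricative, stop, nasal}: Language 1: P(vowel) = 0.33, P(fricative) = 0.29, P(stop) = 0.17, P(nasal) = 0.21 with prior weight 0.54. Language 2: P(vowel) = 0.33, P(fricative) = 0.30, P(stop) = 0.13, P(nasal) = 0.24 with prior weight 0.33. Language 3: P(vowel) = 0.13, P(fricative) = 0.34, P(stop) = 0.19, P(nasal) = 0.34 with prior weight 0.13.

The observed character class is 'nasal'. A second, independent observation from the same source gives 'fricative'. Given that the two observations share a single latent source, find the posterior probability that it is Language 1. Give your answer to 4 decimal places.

Posterior ∝ prior × likelihood, so P(k | x) ∝ π_k f_k(x); normalise over all components.
Since both observations come from the same component, the likelihood for component k is f_k(x₁)·f_k(x₂).
  L_1 = [P(nasal | comp) = 0.21] × [0.29] = 0.0609
  L_2 = [P(nasal | comp) = 0.24] × [0.3] = 0.072
  L_3 = [P(nasal | comp) = 0.34] × [0.34] = 0.1156
Unnormalised posteriors:
  π_1·L_1 = 0.54 × 0.0609 = 0.032886
  π_2·L_2 = 0.33 × 0.072 = 0.02376
  π_3·L_3 = 0.13 × 0.1156 = 0.015028
Marginal: 0.032886 + 0.02376 + 0.015028 = 0.071674
P(Language 1 | x₁,x₂) ≈ 0.4588

0.4588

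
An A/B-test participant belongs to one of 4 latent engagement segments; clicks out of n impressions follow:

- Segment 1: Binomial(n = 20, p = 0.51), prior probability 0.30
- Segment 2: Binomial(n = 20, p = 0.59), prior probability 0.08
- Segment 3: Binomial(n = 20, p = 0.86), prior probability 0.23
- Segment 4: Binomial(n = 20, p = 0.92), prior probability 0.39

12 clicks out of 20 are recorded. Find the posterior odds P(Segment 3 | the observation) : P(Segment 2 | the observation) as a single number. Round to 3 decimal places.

0.049

Only the two components matter; the odds are (P(Z=i) f_i(x)) / (P(Z=j) f_j(x)).
Component likelihoods at x = 12 clicks out of 20:
  L_1 = 0.129622
  L_2 = 0.178963
  L_3 = 0.0030428
  L_4 = 7.77036e-05
Odds = (0.23/0.08) × (0.0030428/0.178963) = 2.875 × 0.0170024 ≈ 0.049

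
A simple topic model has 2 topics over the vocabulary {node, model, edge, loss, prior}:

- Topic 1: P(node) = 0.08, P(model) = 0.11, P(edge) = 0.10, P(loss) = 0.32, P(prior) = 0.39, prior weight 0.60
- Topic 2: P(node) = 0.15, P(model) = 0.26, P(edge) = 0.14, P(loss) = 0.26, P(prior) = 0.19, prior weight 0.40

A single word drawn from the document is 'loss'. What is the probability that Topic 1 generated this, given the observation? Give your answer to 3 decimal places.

0.649

The responsibility of component k is π_k f_k(x) divided by Σ_j π_j f_j(x).
Evaluate each component's likelihood at the observed value:
  f_1 = 0.32
  f_2 = 0.26
Unnormalised posteriors:
  π_1·f_1 = 0.60 × 0.32 = 0.192
  π_2·f_2 = 0.40 × 0.26 = 0.104
Denominator: 0.192 + 0.104 = 0.296
P(Topic 1 | the observation) = 0.192 / 0.296 ≈ 0.649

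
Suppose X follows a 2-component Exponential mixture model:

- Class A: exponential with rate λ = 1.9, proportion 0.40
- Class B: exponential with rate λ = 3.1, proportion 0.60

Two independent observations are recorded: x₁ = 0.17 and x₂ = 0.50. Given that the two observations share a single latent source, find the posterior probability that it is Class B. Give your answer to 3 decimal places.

P(component k | x) = π_k·f_k(x) / marginal(x), where marginal(x) = Σ_j π_j·f_j(x).
Since both observations come from the same component, the likelihood for component k is f_k(x₁)·f_k(x₂).
  f_A = [1.9·e^(−1.9·0.17) = 1.9·e^(−0.3230) = 1.37555] × [0.734808] = 1.01077
  f_B = [3.1·e^(−3.1·0.17) = 3.1·e^(−0.5270) = 1.83016] × [0.657969] = 1.20419
Prior × likelihood for each component:
  π_A·f_A = 0.40 × 1.01077 = 0.404306
  π_B·f_B = 0.60 × 1.20419 = 0.722512
Sum: 0.404306 + 0.722512 = 1.12682
P(Class B | x₁,x₂) ≈ 0.641

0.641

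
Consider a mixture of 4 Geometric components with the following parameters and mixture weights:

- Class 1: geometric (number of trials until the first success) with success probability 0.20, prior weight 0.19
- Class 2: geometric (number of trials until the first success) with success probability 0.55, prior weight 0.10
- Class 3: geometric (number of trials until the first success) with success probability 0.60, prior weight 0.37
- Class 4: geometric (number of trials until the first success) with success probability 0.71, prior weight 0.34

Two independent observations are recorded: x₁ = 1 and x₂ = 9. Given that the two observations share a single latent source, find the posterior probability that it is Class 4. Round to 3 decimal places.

0.006

Posterior ∝ prior × likelihood, so P(k | x) ∝ w_k f_k(x); normalise over all components.
Since both observations come from the same component, the likelihood for component k is f_k(x₁)·f_k(x₂).
  f_1 = [0.20·(1−0.20)^0 = 0.20·1 = 0.2] × [0.0335544] = 0.00671089
  f_2 = [0.55·(1−0.55)^0 = 0.55·1 = 0.55] × [0.000924832] = 0.000508658
  f_3 = [0.60·(1−0.60)^0 = 0.60·1 = 0.6] × [0.000393216] = 0.00023593
  f_4 = [0.71·(1−0.71)^0 = 0.71·1 = 0.71] × [3.55175e-05] = 2.52174e-05
Weight by the priors:
  w_1·f_1 = 0.19 × 0.00671089 = 0.00127507
  w_2·f_2 = 0.10 × 0.000508658 = 5.08658e-05
  w_3·f_3 = 0.37 × 0.00023593 = 8.7294e-05
  w_4·f_4 = 0.34 × 2.52174e-05 = 8.57392e-06
Sum: 0.00127507 + 5.08658e-05 + 8.7294e-05 + 8.57392e-06 = 0.0014218
P(Class 4 | x) = 8.57392e-06 / 0.0014218 ≈ 0.006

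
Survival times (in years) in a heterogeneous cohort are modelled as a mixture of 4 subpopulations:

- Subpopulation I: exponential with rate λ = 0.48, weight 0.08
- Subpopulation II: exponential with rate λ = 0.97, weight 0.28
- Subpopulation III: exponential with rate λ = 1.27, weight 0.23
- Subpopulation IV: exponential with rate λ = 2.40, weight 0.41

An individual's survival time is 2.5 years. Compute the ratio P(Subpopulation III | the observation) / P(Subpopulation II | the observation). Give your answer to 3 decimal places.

0.508

The posterior odds equal the prior odds times the likelihood ratio: (π_i/π_j)·(f_i(x)/f_j(x)).
Evaluate each component's likelihood at the observed value:
  f_I = 0.48·e^(−0.48·2.5) = 0.48·e^(−1.2000) = 0.144573
  f_II = 0.97·e^(−0.97·2.5) = 0.97·e^(−2.4250) = 0.0858238
  f_III = 1.27·e^(−1.27·2.5) = 1.27·e^(−3.1750) = 0.0530785
  f_IV = 2.40·e^(−2.40·2.5) = 2.40·e^(−6.0000) = 0.00594901
Odds = (0.23/0.28) × (0.0530785/0.0858238) = 0.821429 × 0.618459 ≈ 0.508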